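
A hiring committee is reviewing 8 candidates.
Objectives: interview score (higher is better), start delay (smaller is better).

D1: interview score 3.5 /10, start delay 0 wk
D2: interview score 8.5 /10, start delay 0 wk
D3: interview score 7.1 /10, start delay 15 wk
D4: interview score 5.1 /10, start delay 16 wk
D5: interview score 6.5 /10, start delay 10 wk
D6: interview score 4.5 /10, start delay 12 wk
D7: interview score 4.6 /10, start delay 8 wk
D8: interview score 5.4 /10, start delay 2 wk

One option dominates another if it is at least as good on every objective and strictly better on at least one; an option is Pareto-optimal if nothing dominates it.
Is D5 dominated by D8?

D8 vs D5: D8 is worse on interview score (5.4 vs 6.5), so it does not dominate D5.

No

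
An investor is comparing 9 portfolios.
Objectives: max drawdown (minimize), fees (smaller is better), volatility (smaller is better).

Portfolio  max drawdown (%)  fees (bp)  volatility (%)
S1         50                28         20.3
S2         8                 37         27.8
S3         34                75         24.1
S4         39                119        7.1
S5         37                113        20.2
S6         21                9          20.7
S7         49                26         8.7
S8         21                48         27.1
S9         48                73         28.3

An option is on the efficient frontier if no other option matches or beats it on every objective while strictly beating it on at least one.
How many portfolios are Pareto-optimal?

5

S1: dominated by S7 (max drawdown 49≤50, fees 26≤28, volatility 8.7≤20.3).
S2: not dominated (best max drawdown).
S3: dominated by S6 (max drawdown 21≤34, fees 9≤75, volatility 20.7≤24.1).
S4: not dominated (best volatility).
S5: not dominated.
S6: not dominated (best fees).
S7: not dominated.
S8: dominated by S6 (max drawdown 21≤21, fees 9≤48, volatility 20.7≤27.1).
S9: dominated by S2 (max drawdown 8≤48, fees 37≤73, volatility 27.8≤28.3).
Pareto-optimal: S2, S4, S5, S6, S7 → 5.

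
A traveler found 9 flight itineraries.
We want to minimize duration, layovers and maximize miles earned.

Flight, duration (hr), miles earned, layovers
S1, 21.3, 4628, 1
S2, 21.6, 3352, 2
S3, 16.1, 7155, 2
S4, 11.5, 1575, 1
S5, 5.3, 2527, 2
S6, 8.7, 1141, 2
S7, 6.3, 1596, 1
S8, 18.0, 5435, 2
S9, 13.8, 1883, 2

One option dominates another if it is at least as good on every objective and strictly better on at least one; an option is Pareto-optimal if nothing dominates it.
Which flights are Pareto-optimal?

S1, S3, S5, S7

S1: not dominated.
S2: dominated by S1 (duration 21.3≤21.6, miles earned 4628≥3352, layovers 1≤2).
S3: not dominated (best miles earned).
S4: dominated by S7 (duration 6.3≤11.5, miles earned 1596≥1575, layovers 1≤1).
S5: not dominated (best duration).
S6: dominated by S5 (duration 5.3≤8.7, miles earned 2527≥1141, layovers 2≤2).
S7: not dominated.
S8: dominated by S3 (duration 16.1≤18.0, miles earned 7155≥5435, layovers 2≤2).
S9: dominated by S5 (duration 5.3≤13.8, miles earned 2527≥1883, layovers 2≤2).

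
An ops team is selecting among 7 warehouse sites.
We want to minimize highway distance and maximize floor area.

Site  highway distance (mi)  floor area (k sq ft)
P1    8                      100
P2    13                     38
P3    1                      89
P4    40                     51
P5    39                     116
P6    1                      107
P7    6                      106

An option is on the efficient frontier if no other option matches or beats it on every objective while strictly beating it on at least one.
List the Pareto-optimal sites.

P5, P6

P1: dominated by P6 (highway distance 1≤8, floor area 107≥100).
P2: dominated by P1 (highway distance 8≤13, floor area 100≥38).
P3: dominated by P6 (highway distance 1≤1, floor area 107≥89).
P4: dominated by P1 (highway distance 8≤40, floor area 100≥51).
P5: not dominated (best floor area).
P6: not dominated.
P7: dominated by P6 (highway distance 1≤6, floor area 107≥106).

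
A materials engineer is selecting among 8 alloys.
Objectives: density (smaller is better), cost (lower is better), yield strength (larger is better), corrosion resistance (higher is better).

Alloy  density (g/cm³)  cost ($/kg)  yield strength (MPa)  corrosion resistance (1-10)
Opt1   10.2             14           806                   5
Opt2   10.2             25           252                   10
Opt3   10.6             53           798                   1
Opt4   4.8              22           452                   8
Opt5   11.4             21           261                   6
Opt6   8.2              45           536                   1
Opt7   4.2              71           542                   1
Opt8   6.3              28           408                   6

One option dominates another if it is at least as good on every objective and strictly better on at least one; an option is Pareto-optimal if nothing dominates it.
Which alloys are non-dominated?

Opt1, Opt2, Opt4, Opt5, Opt6, Opt7

Opt1: not dominated (best cost).
Opt2: not dominated (best corrosion resistance).
Opt3: dominated by Opt1 (density 10.2≤10.6, cost 14≤53, yield strength 806≥798, corrosion resistance 5≥1).
Opt4: not dominated.
Opt5: not dominated.
Opt6: not dominated.
Opt7: not dominated (best density).
Opt8: dominated by Opt4 (density 4.8≤6.3, cost 22≤28, yield strength 452≥408, corrosion resistance 8≥6).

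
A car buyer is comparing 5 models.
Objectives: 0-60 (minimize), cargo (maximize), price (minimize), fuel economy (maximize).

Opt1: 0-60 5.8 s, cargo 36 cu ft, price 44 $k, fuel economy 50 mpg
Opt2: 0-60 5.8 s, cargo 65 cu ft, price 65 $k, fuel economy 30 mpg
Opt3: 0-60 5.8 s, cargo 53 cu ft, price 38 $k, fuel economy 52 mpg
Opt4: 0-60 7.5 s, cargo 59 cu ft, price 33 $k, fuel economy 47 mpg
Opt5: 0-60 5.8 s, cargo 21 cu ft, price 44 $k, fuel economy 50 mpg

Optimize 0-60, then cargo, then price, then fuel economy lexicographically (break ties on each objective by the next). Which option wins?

First minimize 0-60: best is 5.8, kept {Opt1, Opt2, Opt3, Opt5}.
Then maximize cargo: best is 65, kept {Opt2}.

Opt2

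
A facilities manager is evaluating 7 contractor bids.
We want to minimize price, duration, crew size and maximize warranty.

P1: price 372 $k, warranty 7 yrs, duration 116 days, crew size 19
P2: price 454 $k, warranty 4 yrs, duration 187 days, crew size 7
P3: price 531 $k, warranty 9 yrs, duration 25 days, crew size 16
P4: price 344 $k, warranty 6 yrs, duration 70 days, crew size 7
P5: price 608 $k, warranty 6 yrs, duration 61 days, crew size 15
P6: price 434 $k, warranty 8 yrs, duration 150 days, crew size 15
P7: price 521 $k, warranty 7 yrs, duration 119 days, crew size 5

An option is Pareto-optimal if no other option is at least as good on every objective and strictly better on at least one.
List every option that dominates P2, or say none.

P4: price 344≤454, warranty 6≥4, duration 70≤187, crew size 7≤7 — dominates P2.
Others (P1, P3, P5, P6, P7) are each worse than P2 on at least one objective.

P4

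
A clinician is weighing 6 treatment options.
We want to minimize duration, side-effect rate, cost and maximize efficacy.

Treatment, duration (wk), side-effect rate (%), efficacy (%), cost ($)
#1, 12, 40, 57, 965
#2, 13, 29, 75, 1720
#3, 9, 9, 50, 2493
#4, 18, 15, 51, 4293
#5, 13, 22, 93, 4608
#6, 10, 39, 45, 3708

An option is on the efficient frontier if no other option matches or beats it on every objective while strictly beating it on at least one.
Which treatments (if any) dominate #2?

#1: worse on side-effect rate (40 vs 29).
#3: worse on efficacy (50 vs 75).
#4: worse on duration (18 vs 13).
#5: worse on cost (4608 vs 1720).
#6: worse on side-effect rate (39 vs 29).
No option dominates #2.

none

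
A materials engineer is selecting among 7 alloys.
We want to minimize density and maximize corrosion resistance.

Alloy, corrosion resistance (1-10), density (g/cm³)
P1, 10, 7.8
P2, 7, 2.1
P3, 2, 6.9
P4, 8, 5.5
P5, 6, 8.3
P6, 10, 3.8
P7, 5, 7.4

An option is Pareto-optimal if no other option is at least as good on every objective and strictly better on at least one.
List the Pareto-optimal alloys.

P2, P6

P1: dominated by P6 (corrosion resistance 10≥10, density 3.8≤7.8).
P2: not dominated (best density).
P3: dominated by P2 (corrosion resistance 7≥2, density 2.1≤6.9).
P4: dominated by P6 (corrosion resistance 10≥8, density 3.8≤5.5).
P5: dominated by P1 (corrosion resistance 10≥6, density 7.8≤8.3).
P6: not dominated.
P7: dominated by P2 (corrosion resistance 7≥5, density 2.1≤7.4).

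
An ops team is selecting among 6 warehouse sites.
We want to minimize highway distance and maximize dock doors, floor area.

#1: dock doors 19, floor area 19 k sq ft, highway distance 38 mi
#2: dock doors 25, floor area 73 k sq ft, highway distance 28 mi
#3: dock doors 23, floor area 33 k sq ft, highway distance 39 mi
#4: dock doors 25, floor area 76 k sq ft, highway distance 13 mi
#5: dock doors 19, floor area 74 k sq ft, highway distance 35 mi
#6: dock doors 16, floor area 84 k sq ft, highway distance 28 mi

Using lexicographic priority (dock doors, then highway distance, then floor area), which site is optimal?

#4

First maximize dock doors: best is 25, kept {#2, #4}.
Then minimize highway distance: best is 13, kept {#4}.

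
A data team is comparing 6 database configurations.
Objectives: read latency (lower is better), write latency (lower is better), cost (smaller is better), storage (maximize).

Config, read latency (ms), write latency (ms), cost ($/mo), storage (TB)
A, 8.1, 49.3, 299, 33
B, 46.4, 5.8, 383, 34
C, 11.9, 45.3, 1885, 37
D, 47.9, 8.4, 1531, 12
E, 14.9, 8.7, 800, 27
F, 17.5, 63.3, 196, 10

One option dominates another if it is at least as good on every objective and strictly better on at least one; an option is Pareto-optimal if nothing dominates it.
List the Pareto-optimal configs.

A: not dominated (best read latency).
B: not dominated (best write latency).
C: not dominated (best storage).
D: dominated by B (read latency 46.4≤47.9, write latency 5.8≤8.4, cost 383≤1531, storage 34≥12).
E: not dominated.
F: not dominated (best cost).

A, B, C, E, F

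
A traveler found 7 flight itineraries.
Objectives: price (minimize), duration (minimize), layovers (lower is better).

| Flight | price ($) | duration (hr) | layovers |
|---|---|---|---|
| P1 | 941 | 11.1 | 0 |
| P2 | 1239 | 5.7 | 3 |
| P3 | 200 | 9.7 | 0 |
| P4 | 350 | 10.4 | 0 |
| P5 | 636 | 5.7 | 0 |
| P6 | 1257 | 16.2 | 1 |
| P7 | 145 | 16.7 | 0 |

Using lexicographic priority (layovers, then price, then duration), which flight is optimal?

P7

First minimize layovers: best is 0, kept {P1, P3, P4, P5, P7}.
Then minimize price: best is 145, kept {P7}.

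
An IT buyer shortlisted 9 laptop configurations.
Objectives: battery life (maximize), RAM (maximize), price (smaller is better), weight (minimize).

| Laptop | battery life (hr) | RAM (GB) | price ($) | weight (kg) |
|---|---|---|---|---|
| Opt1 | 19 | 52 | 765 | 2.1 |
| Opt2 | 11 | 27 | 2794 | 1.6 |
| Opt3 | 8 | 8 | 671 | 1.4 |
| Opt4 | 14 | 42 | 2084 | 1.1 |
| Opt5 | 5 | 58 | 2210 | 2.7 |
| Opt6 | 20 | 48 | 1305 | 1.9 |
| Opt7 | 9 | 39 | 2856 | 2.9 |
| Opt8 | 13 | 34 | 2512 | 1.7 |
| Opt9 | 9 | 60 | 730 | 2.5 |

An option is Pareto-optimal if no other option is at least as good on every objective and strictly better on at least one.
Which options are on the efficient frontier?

Opt1: not dominated.
Opt2: dominated by Opt4 (battery life 14≥11, RAM 42≥27, price 2084≤2794, weight 1.1≤1.6).
Opt3: not dominated (best price).
Opt4: not dominated (best weight).
Opt5: dominated by Opt9 (battery life 9≥5, RAM 60≥58, price 730≤2210, weight 2.5≤2.7).
Opt6: not dominated (best battery life).
Opt7: dominated by Opt1 (battery life 19≥9, RAM 52≥39, price 765≤2856, weight 2.1≤2.9).
Opt8: dominated by Opt4 (battery life 14≥13, RAM 42≥34, price 2084≤2512, weight 1.1≤1.7).
Opt9: not dominated (best RAM).

Opt1, Opt3, Opt4, Opt6, Opt9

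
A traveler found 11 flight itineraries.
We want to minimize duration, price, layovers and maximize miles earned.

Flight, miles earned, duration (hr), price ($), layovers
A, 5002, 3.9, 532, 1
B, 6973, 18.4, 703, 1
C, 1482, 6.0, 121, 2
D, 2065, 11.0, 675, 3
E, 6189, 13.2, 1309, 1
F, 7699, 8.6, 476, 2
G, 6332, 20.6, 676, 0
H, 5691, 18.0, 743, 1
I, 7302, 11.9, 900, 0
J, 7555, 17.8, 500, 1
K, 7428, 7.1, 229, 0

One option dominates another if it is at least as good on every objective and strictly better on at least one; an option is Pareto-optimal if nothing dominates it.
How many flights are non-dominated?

A: not dominated (best duration).
B: dominated by J (miles earned 7555≥6973, duration 17.8≤18.4, price 500≤703, layovers 1≤1).
C: not dominated (best price).
D: dominated by A (miles earned 5002≥2065, duration 3.9≤11.0, price 532≤675, layovers 1≤3).
E: dominated by I (miles earned 7302≥6189, duration 11.9≤13.2, price 900≤1309, layovers 0≤1).
F: not dominated (best miles earned).
G: dominated by K (miles earned 7428≥6332, duration 7.1≤20.6, price 229≤676, layovers 0≤0).
H: dominated by J (miles earned 7555≥5691, duration 17.8≤18.0, price 500≤743, layovers 1≤1).
I: dominated by K (miles earned 7428≥7302, duration 7.1≤11.9, price 229≤900, layovers 0≤0).
J: not dominated.
K: not dominated.
Pareto-optimal: A, C, F, J, K → 5.

5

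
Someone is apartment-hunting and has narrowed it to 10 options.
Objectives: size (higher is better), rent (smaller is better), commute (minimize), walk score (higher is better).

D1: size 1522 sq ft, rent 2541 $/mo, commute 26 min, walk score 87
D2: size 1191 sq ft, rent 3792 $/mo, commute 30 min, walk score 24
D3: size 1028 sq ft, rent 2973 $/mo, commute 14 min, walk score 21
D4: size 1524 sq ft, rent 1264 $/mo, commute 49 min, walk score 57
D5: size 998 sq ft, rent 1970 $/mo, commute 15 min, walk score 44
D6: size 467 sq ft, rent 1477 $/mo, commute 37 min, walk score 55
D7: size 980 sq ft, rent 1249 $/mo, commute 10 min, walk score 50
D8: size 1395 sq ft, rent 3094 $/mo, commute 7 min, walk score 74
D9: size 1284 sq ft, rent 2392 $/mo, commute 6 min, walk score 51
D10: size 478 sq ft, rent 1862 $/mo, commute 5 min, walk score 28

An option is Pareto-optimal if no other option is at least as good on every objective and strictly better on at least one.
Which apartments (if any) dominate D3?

D9

D9: size 1284≥1028, rent 2392≤2973, commute 6≤14, walk score 51≥21 — dominates D3.
Others (D1, D2, D4, D5, D6, D7, D8, D10) are each worse than D3 on at least one objective.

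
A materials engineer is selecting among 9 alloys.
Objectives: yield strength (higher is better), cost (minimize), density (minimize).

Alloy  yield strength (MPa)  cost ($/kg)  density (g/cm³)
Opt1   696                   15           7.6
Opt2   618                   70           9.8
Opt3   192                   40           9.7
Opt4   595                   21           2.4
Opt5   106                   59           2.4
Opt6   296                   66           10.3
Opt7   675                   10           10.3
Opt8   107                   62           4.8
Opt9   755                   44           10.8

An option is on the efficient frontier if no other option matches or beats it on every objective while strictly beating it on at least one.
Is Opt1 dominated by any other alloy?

No

Opt2: worse on yield strength (618 vs 696).
Opt3: worse on yield strength (192 vs 696).
Opt4: worse on yield strength (595 vs 696).
Opt5: worse on yield strength (106 vs 696).
Opt6: worse on yield strength (296 vs 696).
Opt7: worse on yield strength (675 vs 696).
Opt8: worse on yield strength (107 vs 696).
Opt9: worse on cost (44 vs 15).
No option is at least as good as Opt1 on every objective and strictly better on one.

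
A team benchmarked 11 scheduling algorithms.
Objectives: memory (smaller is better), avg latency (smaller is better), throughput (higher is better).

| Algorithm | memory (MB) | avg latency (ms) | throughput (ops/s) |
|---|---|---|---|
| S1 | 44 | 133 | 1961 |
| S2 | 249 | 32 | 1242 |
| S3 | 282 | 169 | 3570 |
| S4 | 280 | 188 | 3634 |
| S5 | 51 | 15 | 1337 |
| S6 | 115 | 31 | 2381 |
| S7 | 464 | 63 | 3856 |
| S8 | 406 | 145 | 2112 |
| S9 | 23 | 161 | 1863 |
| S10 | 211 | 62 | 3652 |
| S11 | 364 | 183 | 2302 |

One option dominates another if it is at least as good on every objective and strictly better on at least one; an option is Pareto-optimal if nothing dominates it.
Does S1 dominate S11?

No

S1 vs S11: S1 is worse on throughput (1961 vs 2302), so it does not dominate S11.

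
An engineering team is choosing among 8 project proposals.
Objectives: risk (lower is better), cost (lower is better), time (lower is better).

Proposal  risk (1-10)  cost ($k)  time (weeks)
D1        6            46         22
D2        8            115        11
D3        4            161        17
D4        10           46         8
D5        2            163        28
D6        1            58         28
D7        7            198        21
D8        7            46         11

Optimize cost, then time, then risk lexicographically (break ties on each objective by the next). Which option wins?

D4

First minimize cost: best is 46, kept {D1, D4, D8}.
Then minimize time: best is 8, kept {D4}.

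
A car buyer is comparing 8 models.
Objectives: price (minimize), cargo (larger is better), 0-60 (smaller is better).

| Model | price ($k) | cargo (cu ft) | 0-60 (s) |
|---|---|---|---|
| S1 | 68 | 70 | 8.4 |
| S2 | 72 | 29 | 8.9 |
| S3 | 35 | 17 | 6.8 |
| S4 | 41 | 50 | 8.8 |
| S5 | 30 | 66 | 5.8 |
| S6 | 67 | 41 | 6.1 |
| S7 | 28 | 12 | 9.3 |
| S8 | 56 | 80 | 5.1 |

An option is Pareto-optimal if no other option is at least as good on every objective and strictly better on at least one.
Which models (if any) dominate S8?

S1: worse on price (68 vs 56).
S2: worse on price (72 vs 56).
S3: worse on cargo (17 vs 80).
S4: worse on cargo (50 vs 80).
S5: worse on cargo (66 vs 80).
S6: worse on price (67 vs 56).
S7: worse on cargo (12 vs 80).
No option dominates S8.

none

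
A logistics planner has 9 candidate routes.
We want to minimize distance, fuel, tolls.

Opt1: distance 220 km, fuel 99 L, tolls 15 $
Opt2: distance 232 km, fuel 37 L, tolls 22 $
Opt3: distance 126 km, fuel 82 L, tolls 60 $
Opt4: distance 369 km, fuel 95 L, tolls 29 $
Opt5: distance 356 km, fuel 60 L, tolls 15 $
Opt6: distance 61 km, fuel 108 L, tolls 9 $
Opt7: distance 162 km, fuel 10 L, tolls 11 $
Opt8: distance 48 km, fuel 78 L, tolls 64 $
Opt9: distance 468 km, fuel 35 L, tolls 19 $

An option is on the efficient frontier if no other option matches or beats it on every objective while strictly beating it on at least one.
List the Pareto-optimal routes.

Opt1: dominated by Opt7 (distance 162≤220, fuel 10≤99, tolls 11≤15).
Opt2: dominated by Opt7 (distance 162≤232, fuel 10≤37, tolls 11≤22).
Opt3: not dominated.
Opt4: dominated by Opt2 (distance 232≤369, fuel 37≤95, tolls 22≤29).
Opt5: dominated by Opt7 (distance 162≤356, fuel 10≤60, tolls 11≤15).
Opt6: not dominated (best tolls).
Opt7: not dominated (best fuel).
Opt8: not dominated (best distance).
Opt9: dominated by Opt7 (distance 162≤468, fuel 10≤35, tolls 11≤19).

Opt3, Opt6, Opt7, Opt8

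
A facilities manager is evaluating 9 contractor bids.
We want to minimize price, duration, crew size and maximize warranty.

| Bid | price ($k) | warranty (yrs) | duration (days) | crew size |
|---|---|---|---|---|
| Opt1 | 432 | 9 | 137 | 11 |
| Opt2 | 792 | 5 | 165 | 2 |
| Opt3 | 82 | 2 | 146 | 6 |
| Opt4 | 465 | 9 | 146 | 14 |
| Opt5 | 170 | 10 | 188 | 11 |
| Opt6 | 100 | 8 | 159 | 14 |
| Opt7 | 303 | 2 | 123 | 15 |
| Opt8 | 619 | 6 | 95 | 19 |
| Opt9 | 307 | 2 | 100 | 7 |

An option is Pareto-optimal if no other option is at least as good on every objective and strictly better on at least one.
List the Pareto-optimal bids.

Opt1: not dominated.
Opt2: not dominated (best crew size).
Opt3: not dominated (best price).
Opt4: dominated by Opt1 (price 432≤465, warranty 9≥9, duration 137≤146, crew size 11≤14).
Opt5: not dominated (best warranty).
Opt6: not dominated.
Opt7: not dominated.
Opt8: not dominated (best duration).
Opt9: not dominated.

Opt1, Opt2, Opt3, Opt5, Opt6, Opt7, Opt8, Opt9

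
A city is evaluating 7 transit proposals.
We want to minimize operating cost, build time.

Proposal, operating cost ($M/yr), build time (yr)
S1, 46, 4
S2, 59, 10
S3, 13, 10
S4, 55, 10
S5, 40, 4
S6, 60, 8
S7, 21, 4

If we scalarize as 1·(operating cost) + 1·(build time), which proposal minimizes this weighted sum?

S3

S1: 1·46 + 1·4 = 50
S2: 1·59 + 1·10 = 69
S3: 1·13 + 1·10 = 23
S4: 1·55 + 1·10 = 65
S5: 1·40 + 1·4 = 44
S6: 1·60 + 1·8 = 68
S7: 1·21 + 1·4 = 25
Lowest: S3 at 23.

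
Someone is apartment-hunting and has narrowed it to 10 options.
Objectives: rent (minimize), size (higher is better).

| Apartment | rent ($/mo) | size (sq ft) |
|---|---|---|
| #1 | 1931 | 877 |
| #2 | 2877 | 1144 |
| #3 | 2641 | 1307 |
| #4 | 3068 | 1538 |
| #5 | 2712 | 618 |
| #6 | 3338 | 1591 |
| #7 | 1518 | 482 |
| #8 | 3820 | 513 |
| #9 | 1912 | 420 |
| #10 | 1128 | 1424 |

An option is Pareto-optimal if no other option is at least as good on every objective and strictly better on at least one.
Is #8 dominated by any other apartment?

Yes

#1 vs #8: rent 1931≤3820, size 877≥513 — #1 is at least as good on every objective and strictly better on at least one, so #1 dominates #8.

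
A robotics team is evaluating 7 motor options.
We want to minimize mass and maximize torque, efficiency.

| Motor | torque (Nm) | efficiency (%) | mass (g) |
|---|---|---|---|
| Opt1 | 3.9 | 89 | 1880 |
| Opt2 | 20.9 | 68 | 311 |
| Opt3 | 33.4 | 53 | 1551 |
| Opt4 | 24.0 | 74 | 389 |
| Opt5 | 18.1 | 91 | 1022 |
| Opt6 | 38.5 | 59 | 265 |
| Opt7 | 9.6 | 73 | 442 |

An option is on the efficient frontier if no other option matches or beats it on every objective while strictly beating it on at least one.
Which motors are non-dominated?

Opt1: dominated by Opt5 (torque 18.1≥3.9, efficiency 91≥89, mass 1022≤1880).
Opt2: not dominated.
Opt3: dominated by Opt6 (torque 38.5≥33.4, efficiency 59≥53, mass 265≤1551).
Opt4: not dominated.
Opt5: not dominated (best efficiency).
Opt6: not dominated (best torque).
Opt7: dominated by Opt4 (torque 24.0≥9.6, efficiency 74≥73, mass 389≤442).

Opt2, Opt4, Opt5, Opt6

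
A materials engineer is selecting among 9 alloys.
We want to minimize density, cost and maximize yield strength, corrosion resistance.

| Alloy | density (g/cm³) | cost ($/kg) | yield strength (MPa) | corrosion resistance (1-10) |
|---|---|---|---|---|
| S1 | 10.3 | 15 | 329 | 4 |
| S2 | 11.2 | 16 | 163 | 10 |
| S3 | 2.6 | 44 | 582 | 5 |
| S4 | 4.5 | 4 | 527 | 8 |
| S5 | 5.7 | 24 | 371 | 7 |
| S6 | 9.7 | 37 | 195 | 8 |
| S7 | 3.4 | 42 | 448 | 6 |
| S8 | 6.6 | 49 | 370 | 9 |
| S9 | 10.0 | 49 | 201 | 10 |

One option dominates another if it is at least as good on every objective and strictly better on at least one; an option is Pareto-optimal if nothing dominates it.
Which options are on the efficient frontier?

S1: dominated by S4 (density 4.5≤10.3, cost 4≤15, yield strength 527≥329, corrosion resistance 8≥4).
S2: not dominated.
S3: not dominated (best density).
S4: not dominated (best cost).
S5: dominated by S4 (density 4.5≤5.7, cost 4≤24, yield strength 527≥371, corrosion resistance 8≥7).
S6: dominated by S4 (density 4.5≤9.7, cost 4≤37, yield strength 527≥195, corrosion resistance 8≥8).
S7: not dominated.
S8: not dominated.
S9: not dominated.

S2, S3, S4, S7, S8, S9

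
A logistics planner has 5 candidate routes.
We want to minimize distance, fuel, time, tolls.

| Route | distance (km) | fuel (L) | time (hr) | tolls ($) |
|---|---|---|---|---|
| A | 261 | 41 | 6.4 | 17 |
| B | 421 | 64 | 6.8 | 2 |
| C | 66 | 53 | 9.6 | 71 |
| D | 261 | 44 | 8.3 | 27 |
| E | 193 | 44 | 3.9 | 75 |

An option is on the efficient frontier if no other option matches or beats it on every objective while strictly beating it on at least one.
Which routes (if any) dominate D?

A

A: distance 261≤261, fuel 41≤44, time 6.4≤8.3, tolls 17≤27 — dominates D.
Others (B, C, E) are each worse than D on at least one objective.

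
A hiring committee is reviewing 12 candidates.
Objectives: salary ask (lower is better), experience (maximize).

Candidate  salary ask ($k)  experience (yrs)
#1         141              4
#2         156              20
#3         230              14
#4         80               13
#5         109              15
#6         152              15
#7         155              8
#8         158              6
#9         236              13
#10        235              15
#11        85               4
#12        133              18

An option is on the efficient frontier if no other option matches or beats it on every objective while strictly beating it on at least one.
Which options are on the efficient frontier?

#1: dominated by #4 (salary ask 80≤141, experience 13≥4).
#2: not dominated (best experience).
#3: dominated by #2 (salary ask 156≤230, experience 20≥14).
#4: not dominated (best salary ask).
#5: not dominated.
#6: dominated by #5 (salary ask 109≤152, experience 15≥15).
#7: dominated by #4 (salary ask 80≤155, experience 13≥8).
#8: dominated by #2 (salary ask 156≤158, experience 20≥6).
#9: dominated by #2 (salary ask 156≤236, experience 20≥13).
#10: dominated by #2 (salary ask 156≤235, experience 20≥15).
#11: dominated by #4 (salary ask 80≤85, experience 13≥4).
#12: not dominated.

#2, #4, #5, #12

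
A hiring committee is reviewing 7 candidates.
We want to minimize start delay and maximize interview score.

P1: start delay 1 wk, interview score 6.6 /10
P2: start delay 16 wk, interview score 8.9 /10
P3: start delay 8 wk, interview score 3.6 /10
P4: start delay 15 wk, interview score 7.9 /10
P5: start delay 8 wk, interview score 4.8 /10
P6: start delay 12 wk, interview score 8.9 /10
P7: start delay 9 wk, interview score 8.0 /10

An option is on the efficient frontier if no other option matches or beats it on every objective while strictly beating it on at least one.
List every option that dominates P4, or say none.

P6: start delay 12≤15, interview score 8.9≥7.9 — dominates P4.
P7: start delay 9≤15, interview score 8.0≥7.9 — dominates P4.
Others (P1, P2, P3, P5) are each worse than P4 on at least one objective.

P6, P7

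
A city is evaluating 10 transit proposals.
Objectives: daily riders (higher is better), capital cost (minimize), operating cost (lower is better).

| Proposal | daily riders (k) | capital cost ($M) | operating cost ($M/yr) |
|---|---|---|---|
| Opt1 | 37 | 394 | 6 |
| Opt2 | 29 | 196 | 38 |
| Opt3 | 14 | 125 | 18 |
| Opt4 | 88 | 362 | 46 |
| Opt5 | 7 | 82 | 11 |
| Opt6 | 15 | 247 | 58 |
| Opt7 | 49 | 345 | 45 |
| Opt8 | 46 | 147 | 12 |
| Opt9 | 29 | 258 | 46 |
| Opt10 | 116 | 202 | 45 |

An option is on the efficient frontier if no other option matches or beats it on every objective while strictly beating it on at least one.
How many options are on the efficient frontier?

5

Opt1: not dominated (best operating cost).
Opt2: dominated by Opt8 (daily riders 46≥29, capital cost 147≤196, operating cost 12≤38).
Opt3: not dominated.
Opt4: dominated by Opt10 (daily riders 116≥88, capital cost 202≤362, operating cost 45≤46).
Opt5: not dominated (best capital cost).
Opt6: dominated by Opt2 (daily riders 29≥15, capital cost 196≤247, operating cost 38≤58).
Opt7: dominated by Opt10 (daily riders 116≥49, capital cost 202≤345, operating cost 45≤45).
Opt8: not dominated.
Opt9: dominated by Opt2 (daily riders 29≥29, capital cost 196≤258, operating cost 38≤46).
Opt10: not dominated (best daily riders).
Pareto-optimal: Opt1, Opt3, Opt5, Opt8, Opt10 → 5.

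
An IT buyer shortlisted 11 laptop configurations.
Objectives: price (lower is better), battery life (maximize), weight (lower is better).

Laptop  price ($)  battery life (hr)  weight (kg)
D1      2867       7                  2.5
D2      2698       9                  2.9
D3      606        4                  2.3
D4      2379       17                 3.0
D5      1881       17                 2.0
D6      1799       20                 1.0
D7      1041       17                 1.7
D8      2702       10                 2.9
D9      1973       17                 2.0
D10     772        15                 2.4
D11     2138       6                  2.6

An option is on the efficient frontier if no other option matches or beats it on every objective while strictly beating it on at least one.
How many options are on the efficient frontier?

4

D1: dominated by D5 (price 1881≤2867, battery life 17≥7, weight 2.0≤2.5).
D2: dominated by D5 (price 1881≤2698, battery life 17≥9, weight 2.0≤2.9).
D3: not dominated (best price).
D4: dominated by D5 (price 1881≤2379, battery life 17≥17, weight 2.0≤3.0).
D5: dominated by D6 (price 1799≤1881, battery life 20≥17, weight 1.0≤2.0).
D6: not dominated (best battery life).
D7: not dominated.
D8: dominated by D5 (price 1881≤2702, battery life 17≥10, weight 2.0≤2.9).
D9: dominated by D5 (price 1881≤1973, battery life 17≥17, weight 2.0≤2.0).
D10: not dominated.
D11: dominated by D5 (price 1881≤2138, battery life 17≥6, weight 2.0≤2.6).
Pareto-optimal: D3, D6, D7, D10 → 4.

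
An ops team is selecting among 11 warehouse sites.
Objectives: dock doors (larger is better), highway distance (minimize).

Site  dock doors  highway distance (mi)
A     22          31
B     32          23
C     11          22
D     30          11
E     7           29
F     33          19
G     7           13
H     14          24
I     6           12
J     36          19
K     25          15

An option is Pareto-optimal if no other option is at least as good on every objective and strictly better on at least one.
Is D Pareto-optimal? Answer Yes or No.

Yes

A: worse on dock doors (22 vs 30).
B: worse on highway distance (23 vs 11).
C: worse on dock doors (11 vs 30).
E: worse on dock doors (7 vs 30).
F: worse on highway distance (19 vs 11).
G: worse on dock doors (7 vs 30).
H: worse on dock doors (14 vs 30).
I: worse on dock doors (6 vs 30).
J: worse on highway distance (19 vs 11).
K: worse on dock doors (25 vs 30).
No option is at least as good as D on every objective and strictly better on one.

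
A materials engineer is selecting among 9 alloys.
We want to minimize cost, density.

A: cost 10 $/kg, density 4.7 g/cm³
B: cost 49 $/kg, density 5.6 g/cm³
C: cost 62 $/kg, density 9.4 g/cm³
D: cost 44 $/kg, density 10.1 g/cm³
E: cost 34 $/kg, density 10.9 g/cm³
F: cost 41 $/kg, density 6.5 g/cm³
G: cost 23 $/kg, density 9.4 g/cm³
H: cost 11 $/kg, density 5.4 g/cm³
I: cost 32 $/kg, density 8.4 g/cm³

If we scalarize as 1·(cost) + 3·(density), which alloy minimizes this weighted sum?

A: 1·10 + 3·4.7 = 24.1
B: 1·49 + 3·5.6 = 65.8
C: 1·62 + 3·9.4 = 90.2
D: 1·44 + 3·10.1 = 74.3
E: 1·34 + 3·10.9 = 66.7
F: 1·41 + 3·6.5 = 60.5
G: 1·23 + 3·9.4 = 51.2
H: 1·11 + 3·5.4 = 27.2
I: 1·32 + 3·8.4 = 57.2
Lowest: A at 24.1.

A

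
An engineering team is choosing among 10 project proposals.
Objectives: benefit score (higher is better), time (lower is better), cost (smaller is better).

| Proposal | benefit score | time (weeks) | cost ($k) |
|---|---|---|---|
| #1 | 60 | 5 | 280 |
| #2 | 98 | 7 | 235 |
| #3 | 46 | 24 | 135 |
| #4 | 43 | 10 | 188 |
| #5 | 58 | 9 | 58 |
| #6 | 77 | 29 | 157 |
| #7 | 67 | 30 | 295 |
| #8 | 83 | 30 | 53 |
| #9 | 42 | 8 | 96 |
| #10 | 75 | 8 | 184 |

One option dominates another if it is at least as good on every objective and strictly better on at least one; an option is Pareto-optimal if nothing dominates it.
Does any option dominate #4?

#5 vs #4: benefit score 58≥43, time 9≤10, cost 58≤188 — #5 is at least as good on every objective and strictly better on at least one, so #5 dominates #4.

Yes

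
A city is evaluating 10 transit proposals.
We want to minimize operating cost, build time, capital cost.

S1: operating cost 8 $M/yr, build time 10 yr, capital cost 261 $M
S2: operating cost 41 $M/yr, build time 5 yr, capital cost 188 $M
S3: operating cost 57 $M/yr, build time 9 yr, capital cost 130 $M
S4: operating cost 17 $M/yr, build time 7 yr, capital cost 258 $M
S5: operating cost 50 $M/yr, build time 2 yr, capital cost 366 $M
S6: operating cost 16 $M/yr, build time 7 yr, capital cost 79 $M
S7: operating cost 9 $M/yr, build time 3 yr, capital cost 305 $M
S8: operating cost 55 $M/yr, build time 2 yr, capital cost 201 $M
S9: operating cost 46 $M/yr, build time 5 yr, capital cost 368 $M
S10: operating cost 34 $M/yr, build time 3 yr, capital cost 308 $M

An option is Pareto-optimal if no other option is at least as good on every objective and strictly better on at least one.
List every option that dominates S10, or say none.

S7: operating cost 9≤34, build time 3≤3, capital cost 305≤308 — dominates S10.
Others (S1, S2, S3, S4, S5, S6, S8, S9) are each worse than S10 on at least one objective.

S7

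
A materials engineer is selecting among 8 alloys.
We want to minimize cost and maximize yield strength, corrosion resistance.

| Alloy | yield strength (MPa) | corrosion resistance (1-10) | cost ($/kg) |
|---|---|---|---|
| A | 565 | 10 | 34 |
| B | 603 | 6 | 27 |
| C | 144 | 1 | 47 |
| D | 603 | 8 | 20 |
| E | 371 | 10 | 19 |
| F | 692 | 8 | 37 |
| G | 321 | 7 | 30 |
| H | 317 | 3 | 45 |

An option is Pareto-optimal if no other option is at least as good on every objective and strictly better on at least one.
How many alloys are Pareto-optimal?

4

A: not dominated.
B: dominated by D (yield strength 603≥603, corrosion resistance 8≥6, cost 20≤27).
C: dominated by A (yield strength 565≥144, corrosion resistance 10≥1, cost 34≤47).
D: not dominated.
E: not dominated (best cost).
F: not dominated (best yield strength).
G: dominated by D (yield strength 603≥321, corrosion resistance 8≥7, cost 20≤30).
H: dominated by A (yield strength 565≥317, corrosion resistance 10≥3, cost 34≤45).
Pareto-optimal: A, D, E, F → 4.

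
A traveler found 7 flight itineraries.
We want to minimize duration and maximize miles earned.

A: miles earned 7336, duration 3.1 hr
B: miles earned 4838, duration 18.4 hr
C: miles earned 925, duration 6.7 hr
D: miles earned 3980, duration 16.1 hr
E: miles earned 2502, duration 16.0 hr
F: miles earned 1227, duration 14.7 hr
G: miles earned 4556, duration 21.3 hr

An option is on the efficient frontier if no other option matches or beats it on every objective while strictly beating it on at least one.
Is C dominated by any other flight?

Yes

A vs C: miles earned 7336≥925, duration 3.1≤6.7 — A is at least as good on every objective and strictly better on at least one, so A dominates C.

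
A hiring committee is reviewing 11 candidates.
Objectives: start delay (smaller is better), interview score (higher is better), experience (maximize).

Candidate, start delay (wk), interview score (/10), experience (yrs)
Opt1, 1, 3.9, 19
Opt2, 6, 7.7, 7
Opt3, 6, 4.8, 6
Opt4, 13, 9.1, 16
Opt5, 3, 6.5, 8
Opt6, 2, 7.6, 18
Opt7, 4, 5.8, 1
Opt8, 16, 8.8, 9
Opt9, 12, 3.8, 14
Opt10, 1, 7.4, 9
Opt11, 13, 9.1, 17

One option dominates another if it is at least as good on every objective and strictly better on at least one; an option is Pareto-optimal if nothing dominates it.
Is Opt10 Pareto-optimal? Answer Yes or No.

Opt1: worse on interview score (3.9 vs 7.4).
Opt2: worse on start delay (6 vs 1).
Opt3: worse on start delay (6 vs 1).
Opt4: worse on start delay (13 vs 1).
Opt5: worse on start delay (3 vs 1).
Opt6: worse on start delay (2 vs 1).
Opt7: worse on start delay (4 vs 1).
Opt8: worse on start delay (16 vs 1).
Opt9: worse on start delay (12 vs 1).
Opt11: worse on start delay (13 vs 1).
No option is at least as good as Opt10 on every objective and strictly better on one.

Yes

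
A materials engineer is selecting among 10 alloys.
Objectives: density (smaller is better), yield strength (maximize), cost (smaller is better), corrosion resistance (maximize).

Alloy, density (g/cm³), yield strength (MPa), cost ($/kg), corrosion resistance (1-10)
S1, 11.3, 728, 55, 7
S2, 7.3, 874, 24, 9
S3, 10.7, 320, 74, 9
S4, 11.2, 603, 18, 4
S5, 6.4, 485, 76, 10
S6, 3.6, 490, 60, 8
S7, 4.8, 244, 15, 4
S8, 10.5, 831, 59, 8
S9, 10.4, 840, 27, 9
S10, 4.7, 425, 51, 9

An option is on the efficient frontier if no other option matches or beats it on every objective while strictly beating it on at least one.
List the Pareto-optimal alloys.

S2, S4, S5, S6, S7, S10

S1: dominated by S2 (density 7.3≤11.3, yield strength 874≥728, cost 24≤55, corrosion resistance 9≥7).
S2: not dominated (best yield strength).
S3: dominated by S2 (density 7.3≤10.7, yield strength 874≥320, cost 24≤74, corrosion resistance 9≥9).
S4: not dominated.
S5: not dominated (best corrosion resistance).
S6: not dominated (best density).
S7: not dominated (best cost).
S8: dominated by S2 (density 7.3≤10.5, yield strength 874≥831, cost 24≤59, corrosion resistance 9≥8).
S9: dominated by S2 (density 7.3≤10.4, yield strength 874≥840, cost 24≤27, corrosion resistance 9≥9).
S10: not dominated.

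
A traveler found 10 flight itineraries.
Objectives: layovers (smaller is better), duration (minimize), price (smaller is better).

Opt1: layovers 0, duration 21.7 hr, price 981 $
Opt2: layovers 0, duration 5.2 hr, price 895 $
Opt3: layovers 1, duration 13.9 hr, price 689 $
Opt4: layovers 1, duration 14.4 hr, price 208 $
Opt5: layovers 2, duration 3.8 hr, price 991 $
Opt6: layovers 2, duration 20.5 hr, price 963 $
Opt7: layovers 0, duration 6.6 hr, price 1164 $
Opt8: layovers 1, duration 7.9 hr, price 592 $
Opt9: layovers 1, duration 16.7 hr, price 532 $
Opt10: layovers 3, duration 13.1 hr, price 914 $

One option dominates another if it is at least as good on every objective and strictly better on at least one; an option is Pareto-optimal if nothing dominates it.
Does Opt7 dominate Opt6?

No

Opt7 vs Opt6: Opt7 is worse on price (1164 vs 963), so it does not dominate Opt6.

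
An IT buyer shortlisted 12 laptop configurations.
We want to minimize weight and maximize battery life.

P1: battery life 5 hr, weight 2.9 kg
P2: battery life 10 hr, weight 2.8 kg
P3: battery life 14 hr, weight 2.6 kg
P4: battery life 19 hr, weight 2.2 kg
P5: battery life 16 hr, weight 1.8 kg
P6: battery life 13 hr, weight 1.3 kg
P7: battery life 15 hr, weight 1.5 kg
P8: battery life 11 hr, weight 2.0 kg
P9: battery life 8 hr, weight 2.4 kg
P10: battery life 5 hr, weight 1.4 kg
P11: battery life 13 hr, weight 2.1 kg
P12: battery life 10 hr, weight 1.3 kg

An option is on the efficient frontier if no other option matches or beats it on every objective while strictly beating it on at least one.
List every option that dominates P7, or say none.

P1: worse on battery life (5 vs 15).
P2: worse on battery life (10 vs 15).
P3: worse on battery life (14 vs 15).
P4: worse on weight (2.2 vs 1.5).
P5: worse on weight (1.8 vs 1.5).
P6: worse on battery life (13 vs 15).
P8: worse on battery life (11 vs 15).
P9: worse on battery life (8 vs 15).
P10: worse on battery life (5 vs 15).
P11: worse on battery life (13 vs 15).
P12: worse on battery life (10 vs 15).
No option dominates P7.

none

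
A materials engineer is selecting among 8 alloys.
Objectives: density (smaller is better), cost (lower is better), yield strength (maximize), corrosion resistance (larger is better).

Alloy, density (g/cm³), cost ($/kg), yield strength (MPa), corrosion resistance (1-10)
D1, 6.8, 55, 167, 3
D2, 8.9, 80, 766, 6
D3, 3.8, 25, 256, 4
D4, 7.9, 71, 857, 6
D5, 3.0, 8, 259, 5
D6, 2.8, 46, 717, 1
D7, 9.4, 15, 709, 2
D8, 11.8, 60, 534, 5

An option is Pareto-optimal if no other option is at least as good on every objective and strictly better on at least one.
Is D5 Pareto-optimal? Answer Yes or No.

D1: worse on density (6.8 vs 3.0).
D2: worse on density (8.9 vs 3.0).
D3: worse on density (3.8 vs 3.0).
D4: worse on density (7.9 vs 3.0).
D6: worse on cost (46 vs 8).
D7: worse on density (9.4 vs 3.0).
D8: worse on density (11.8 vs 3.0).
No option is at least as good as D5 on every objective and strictly better on one.

Yes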